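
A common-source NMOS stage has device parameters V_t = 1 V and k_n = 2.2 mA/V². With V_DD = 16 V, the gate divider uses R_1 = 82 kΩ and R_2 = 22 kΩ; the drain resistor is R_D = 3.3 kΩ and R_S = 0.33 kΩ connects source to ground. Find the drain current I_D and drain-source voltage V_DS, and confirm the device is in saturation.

I_D ≈ 2.6 mA, V_DS ≈ 6.6 V

V_G = V_DD·R_2/(R_1+R_2) = 16×22/104 = 3.38 V.
Assume saturation: I_D = (k_n/2)(V_GS − V_t)² with V_GS = V_G − I_D·R_S = 3.38 − 0.33·I_D.
Substituting gives 0.12·I_D² − 2.73·I_D + 6.26 = 0, with roots I_D = 2.58 or 20.2 mA.
The root I_D = 20.2 mA gives V_GS = -3.29 V ≤ V_t, so take I_D = 2.58 mA.
Then V_GS = 2.53 V and V_DS = V_DD − I_D(R_D+R_S) = 16 − 2.58×3.63 = 6.62 V.
Saturation requires V_DS ≥ V_GS − V_t = 1.53 V; 6.62 ≥ 1.53 ✓.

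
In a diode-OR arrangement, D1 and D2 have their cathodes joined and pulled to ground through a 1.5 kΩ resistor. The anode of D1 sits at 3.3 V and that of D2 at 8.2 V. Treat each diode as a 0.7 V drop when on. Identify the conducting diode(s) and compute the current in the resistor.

Only D2 conducts; I_R ≈ 5 mA

Assume both conduct. Then node N would need to be at both 3.3−0.7 = 2.6 V and 8.2−0.7 = 7.5 V, which is impossible.
Assume only D2 conducts: V_N = 8.2 − 0.7 = 7.5 V, so I_R = 7.5/1.5 = 5 mA.
Check D1: its anode-to-cathode voltage is 3.3 − 7.5 = -4.2 V < 0.7 V, so it is off. The assumption is consistent.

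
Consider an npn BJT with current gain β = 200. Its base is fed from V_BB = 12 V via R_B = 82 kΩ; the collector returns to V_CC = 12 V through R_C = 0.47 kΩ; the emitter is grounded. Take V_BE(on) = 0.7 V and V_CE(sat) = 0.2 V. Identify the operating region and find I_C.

Assume active: I_B = (12 − 0.7)/82 = 0.138 mA, giving I_C = β·I_B = 27.6 mA.
But then V_CE = 12 − 27.6×0.47 = -0.954 V < V_CE(sat) = 0.2 V — impossible in the active region.
So the transistor is saturated. With V_CE = 0.2 V, I_C = (V_CC − 0.2)/R_C = 11.8/0.47 = 25.1 mA.
Check: β·I_B = 27.6 mA > I_C = 25.1 mA, confirming saturation.

saturation; I_C ≈ 25 mA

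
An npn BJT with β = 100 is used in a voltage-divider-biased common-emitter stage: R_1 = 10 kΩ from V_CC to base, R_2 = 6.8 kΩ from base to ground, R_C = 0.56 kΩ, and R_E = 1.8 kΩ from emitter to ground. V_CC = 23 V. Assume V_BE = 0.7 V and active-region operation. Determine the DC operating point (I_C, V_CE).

I_C ≈ 4.6 mA, V_CE ≈ 12 V

Thevenize the base divider: V_Th = V_CC·R_2/(R_1+R_2) = 23×6.8/16.8 = 9.31 V, R_Th = R_1‖R_2 = 4.05 kΩ.
Base-emitter loop: V_Th = I_B·R_Th + V_BE + (β+1)I_B·R_E, so I_B = (9.31 − 0.7) / (4.05 + 101×1.8) = 0.0463 mA.
I_C = β·I_B = 100×0.0463 = 4.63 mA, and I_E = (β+1)I_B = 4.68 mA.
V_CE = V_CC − I_C·R_C − I_E·R_E = 23 − 4.63×0.56 − 4.68×1.8 = 12 V.
V_CE = 12 V > 0.2 V confirms active-region operation.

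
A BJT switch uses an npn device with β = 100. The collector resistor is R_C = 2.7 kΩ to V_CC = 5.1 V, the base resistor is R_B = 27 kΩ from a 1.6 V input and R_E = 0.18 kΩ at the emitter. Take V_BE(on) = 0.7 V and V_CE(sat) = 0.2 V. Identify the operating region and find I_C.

Assume active: I_B = (1.6 − 0.7)/(27 + 101×0.18) = 0.0199 mA, I_C = β·I_B = 1.99 mA.
Then V_CE = 5.1 − 1.99×2.7 − 2.01×0.18 = -0.641 V < 0.2 V — the active assumption fails.
Re-solve with V_CE = 0.2 V. KCL at the emitter: V_E/R_E = (V_BB−0.7−V_E)/R_B + (V_CC−0.2−V_E)/R_C, giving V_E = 0.31 V.
I_C = (V_CC − 0.2 − V_E)/R_C = (4.9 − 0.31)/2.7 = 1.7 mA.
Check: I_B = (0.9 − 0.31)/27 = 0.0219 mA, and β·I_B = 2.19 mA > I_C, confirming saturation.

saturation; I_C ≈ 1.7 mA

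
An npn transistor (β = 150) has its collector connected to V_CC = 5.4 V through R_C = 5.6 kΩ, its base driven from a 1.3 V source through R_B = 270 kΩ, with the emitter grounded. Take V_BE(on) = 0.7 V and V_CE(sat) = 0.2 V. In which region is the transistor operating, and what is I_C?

active; I_C ≈ 0.33 mA

Assume active. Base-emitter loop: I_B = (V_BB − V_BE)/R_B = (1.3 − 0.7)/270 = 0.00222 mA.
I_C = β·I_B = 150×0.00222 = 0.333 mA.
V_CE = V_CC − I_C·R_C = 5.4 − 0.333×5.6 = 3.53 V > V_CE(sat), so the active-region assumption holds.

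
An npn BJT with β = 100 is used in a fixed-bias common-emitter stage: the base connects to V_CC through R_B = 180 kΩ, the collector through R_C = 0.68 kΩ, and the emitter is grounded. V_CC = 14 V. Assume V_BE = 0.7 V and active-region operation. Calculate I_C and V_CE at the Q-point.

I_C ≈ 7.4 mA, V_CE ≈ 9 V

Base loop: V_CC = I_B·R_B + V_BE, so I_B = (14 − 0.7)/180 kΩ = 0.0739 mA.
In the active region I_C = β·I_B = 100 × 0.0739 = 7.39 mA.
Collector loop: V_CE = V_CC − I_C·R_C = 14 − 7.39×0.68 = 8.98 V.
Since V_CE = 8.98 V > V_CE(sat) ≈ 0.2 V, the transistor is in the active region as assumed.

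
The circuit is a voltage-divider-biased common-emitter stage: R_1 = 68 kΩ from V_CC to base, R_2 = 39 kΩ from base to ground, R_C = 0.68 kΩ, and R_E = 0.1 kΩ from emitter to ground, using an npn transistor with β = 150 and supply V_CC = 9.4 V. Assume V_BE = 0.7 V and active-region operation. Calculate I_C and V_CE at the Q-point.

Thevenize the base divider: V_Th = V_CC·R_2/(R_1+R_2) = 9.4×39/107 = 3.43 V, R_Th = R_1‖R_2 = 24.8 kΩ.
Base-emitter loop: V_Th = I_B·R_Th + V_BE + (β+1)I_B·R_E, so I_B = (3.43 − 0.7) / (24.8 + 151×0.1) = 0.0684 mA.
I_C = β·I_B = 150×0.0684 = 10.3 mA, and I_E = (β+1)I_B = 10.3 mA.
V_CE = V_CC − I_C·R_C − I_E·R_E = 9.4 − 10.3×0.68 − 10.3×0.1 = 1.4 V.
V_CE = 1.4 V > 0.2 V confirms active-region operation.

I_C ≈ 10 mA, V_CE ≈ 1.4 V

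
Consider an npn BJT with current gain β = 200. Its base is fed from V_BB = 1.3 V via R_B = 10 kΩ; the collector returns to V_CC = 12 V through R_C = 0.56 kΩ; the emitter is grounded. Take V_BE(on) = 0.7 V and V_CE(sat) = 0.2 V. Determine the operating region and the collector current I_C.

Assume active. Base-emitter loop: I_B = (V_BB − V_BE)/R_B = (1.3 − 0.7)/10 = 0.06 mA.
I_C = β·I_B = 200×0.06 = 12 mA.
V_CE = V_CC − I_C·R_C = 12 − 12×0.56 = 5.28 V > V_CE(sat), so the active-region assumption holds.

active; I_C ≈ 12 mA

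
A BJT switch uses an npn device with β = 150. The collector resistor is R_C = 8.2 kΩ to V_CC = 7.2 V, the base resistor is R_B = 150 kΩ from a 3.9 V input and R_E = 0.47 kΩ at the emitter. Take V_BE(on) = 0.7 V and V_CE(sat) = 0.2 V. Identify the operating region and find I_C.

Assume active: I_B = (3.9 − 0.7)/(150 + 151×0.47) = 0.0145 mA, I_C = β·I_B = 2.17 mA.
Then V_CE = 7.2 − 2.17×8.2 − 2.19×0.47 = -11.6 V < 0.2 V — the active assumption fails.
Re-solve with V_CE = 0.2 V. KCL at the emitter: V_E/R_E = (V_BB−0.7−V_E)/R_B + (V_CC−0.2−V_E)/R_C, giving V_E = 0.388 V.
I_C = (V_CC − 0.2 − V_E)/R_C = (7 − 0.388)/8.2 = 0.806 mA.
Check: I_B = (3.2 − 0.388)/150 = 0.0187 mA, and β·I_B = 2.81 mA > I_C, confirming saturation.

saturation; I_C ≈ 0.81 mA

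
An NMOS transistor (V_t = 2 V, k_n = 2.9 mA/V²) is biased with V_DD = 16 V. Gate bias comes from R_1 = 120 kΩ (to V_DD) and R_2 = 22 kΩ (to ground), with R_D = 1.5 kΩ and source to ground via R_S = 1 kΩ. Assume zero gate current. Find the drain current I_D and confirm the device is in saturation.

V_G = V_DD·R_2/(R_1+R_2) = 16×22/142 = 2.48 V.
Assume saturation: I_D = (k_n/2)(V_GS − V_t)² with V_GS = V_G − I_D·R_S = 2.48 − 1·I_D.
Substituting gives 1.45·I_D² − 2.39·I_D + 0.333 = 0, with roots I_D = 0.154 or 1.49 mA.
The root I_D = 1.49 mA gives V_GS = 0.985 V ≤ V_t, so take I_D = 0.154 mA.
Then V_GS = 2.33 V and V_DS = V_DD − I_D(R_D+R_S) = 16 − 0.154×2.5 = 15.6 V.
Saturation requires V_DS ≥ V_GS − V_t = 0.325 V; 15.6 ≥ 0.325 ✓.

I_D ≈ 0.15 mA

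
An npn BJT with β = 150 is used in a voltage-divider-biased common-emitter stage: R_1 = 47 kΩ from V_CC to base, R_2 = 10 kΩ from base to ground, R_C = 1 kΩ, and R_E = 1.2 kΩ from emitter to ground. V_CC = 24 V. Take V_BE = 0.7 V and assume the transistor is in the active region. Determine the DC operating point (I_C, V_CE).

I_C ≈ 2.8 mA, V_CE ≈ 18 V

Thevenize the base divider: V_Th = V_CC·R_2/(R_1+R_2) = 24×10/57 = 4.21 V, R_Th = R_1‖R_2 = 8.25 kΩ.
Base-emitter loop: V_Th = I_B·R_Th + V_BE + (β+1)I_B·R_E, so I_B = (4.21 − 0.7) / (8.25 + 151×1.2) = 0.0185 mA.
I_C = β·I_B = 150×0.0185 = 2.78 mA, and I_E = (β+1)I_B = 2.8 mA.
V_CE = V_CC − I_C·R_C − I_E·R_E = 24 − 2.78×1 − 2.8×1.2 = 17.9 V.
V_CE = 17.9 V > 0.2 V confirms active-region operation.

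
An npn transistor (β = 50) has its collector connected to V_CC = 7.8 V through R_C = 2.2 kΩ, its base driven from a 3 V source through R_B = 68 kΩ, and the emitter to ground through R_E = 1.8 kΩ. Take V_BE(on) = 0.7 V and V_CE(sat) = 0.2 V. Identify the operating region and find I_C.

active; I_C ≈ 0.72 mA

Assume active. Base-emitter loop: I_B = (V_BB − V_BE)/(R_B + (β+1)R_E) = (3 − 0.7)/(68 + 51×1.8) = 0.0144 mA.
I_C = β·I_B = 50×0.0144 = 0.72 mA.
V_CE = V_CC − I_C·R_C − I_E·R_E = 7.8 − 0.72×2.2 − 0.734×1.8 = 4.9 V > V_CE(sat), so the active-region assumption holds.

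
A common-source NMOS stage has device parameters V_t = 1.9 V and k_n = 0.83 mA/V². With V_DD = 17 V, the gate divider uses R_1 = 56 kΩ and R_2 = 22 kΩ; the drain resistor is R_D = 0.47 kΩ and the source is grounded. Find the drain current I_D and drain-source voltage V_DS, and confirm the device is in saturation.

V_G = V_DD·R_2/(R_1+R_2) = 17×22/78 = 4.79 V. With the source grounded, V_GS = V_G = 4.79 V.
Assume saturation: I_D = (k_n/2)(V_GS − V_t)² = (0.83/2)×(4.79 − 1.9)² = 0.415×2.89² = 3.48 mA.
V_DS = V_DD − I_D·R_D = 17 − 3.48×0.47 = 15.4 V.
Saturation requires V_DS ≥ V_GS − V_t = 2.89 V; 15.4 ≥ 2.89 ✓.

I_D ≈ 3.5 mA, V_DS ≈ 15 V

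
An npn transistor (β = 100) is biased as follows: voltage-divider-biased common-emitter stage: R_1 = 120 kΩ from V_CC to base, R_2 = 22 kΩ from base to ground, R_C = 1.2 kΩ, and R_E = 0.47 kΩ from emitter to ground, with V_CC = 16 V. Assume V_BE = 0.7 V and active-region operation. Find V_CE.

Thevenize the base divider: V_Th = V_CC·R_2/(R_1+R_2) = 16×22/142 = 2.48 V, R_Th = R_1‖R_2 = 18.6 kΩ.
Base-emitter loop: V_Th = I_B·R_Th + V_BE + (β+1)I_B·R_E, so I_B = (2.48 − 0.7) / (18.6 + 101×0.47) = 0.0269 mA.
I_C = β·I_B = 100×0.0269 = 2.69 mA, and I_E = (β+1)I_B = 2.72 mA.
V_CE = V_CC − I_C·R_C − I_E·R_E = 16 − 2.69×1.2 − 2.72×0.47 = 11.5 V.
V_CE = 11.5 V > 0.2 V confirms active-region operation.

V_CE ≈ 11 V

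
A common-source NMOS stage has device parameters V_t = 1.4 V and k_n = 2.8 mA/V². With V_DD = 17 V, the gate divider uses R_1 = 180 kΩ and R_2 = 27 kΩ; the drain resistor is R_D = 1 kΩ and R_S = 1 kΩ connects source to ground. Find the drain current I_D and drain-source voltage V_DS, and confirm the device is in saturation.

I_D ≈ 0.33 mA, V_DS ≈ 16 V

V_G = V_DD·R_2/(R_1+R_2) = 17×27/207 = 2.22 V.
Assume saturation: I_D = (k_n/2)(V_GS − V_t)² with V_GS = V_G − I_D·R_S = 2.22 − 1·I_D.
Substituting gives 1.4·I_D² − 3.29·I_D + 0.935 = 0, with roots I_D = 0.331 or 2.02 mA.
The root I_D = 2.02 mA gives V_GS = 0.199 V ≤ V_t, so take I_D = 0.331 mA.
Then V_GS = 1.89 V and V_DS = V_DD − I_D(R_D+R_S) = 17 − 0.331×2 = 16.3 V.
Saturation requires V_DS ≥ V_GS − V_t = 0.486 V; 16.3 ≥ 0.486 ✓.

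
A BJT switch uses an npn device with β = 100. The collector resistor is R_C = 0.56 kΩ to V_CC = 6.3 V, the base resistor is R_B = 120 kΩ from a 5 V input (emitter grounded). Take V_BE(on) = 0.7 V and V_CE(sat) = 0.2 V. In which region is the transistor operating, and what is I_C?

Assume active. Base-emitter loop: I_B = (V_BB − V_BE)/R_B = (5 − 0.7)/120 = 0.0358 mA.
I_C = β·I_B = 100×0.0358 = 3.58 mA.
V_CE = V_CC − I_C·R_C = 6.3 − 3.58×0.56 = 4.29 V > V_CE(sat), so the active-region assumption holds.

active; I_C ≈ 3.6 mA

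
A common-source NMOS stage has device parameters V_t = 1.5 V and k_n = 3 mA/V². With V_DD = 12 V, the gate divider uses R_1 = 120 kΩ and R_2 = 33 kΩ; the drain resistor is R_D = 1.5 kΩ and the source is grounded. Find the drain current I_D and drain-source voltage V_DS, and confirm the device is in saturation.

I_D ≈ 1.8 mA, V_DS ≈ 9.3 V

V_G = V_DD·R_2/(R_1+R_2) = 12×33/153 = 2.59 V. With the source grounded, V_GS = V_G = 2.59 V.
Assume saturation: I_D = (k_n/2)(V_GS − V_t)² = (3/2)×(2.59 − 1.5)² = 1.5×1.09² = 1.78 mA.
V_DS = V_DD − I_D·R_D = 12 − 1.78×1.5 = 9.34 V.
Saturation requires V_DS ≥ V_GS − V_t = 1.09 V; 9.34 ≥ 1.09 ✓.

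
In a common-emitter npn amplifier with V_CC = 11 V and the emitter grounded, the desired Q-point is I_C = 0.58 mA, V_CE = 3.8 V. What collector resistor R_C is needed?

R_C ≈ 12 kΩ

Collector loop: V_CC = I_C·R_C + V_CE.
R_C = (V_CC − V_CE)/I_C = (11 − 3.8)/0.58 = 12.4 kΩ.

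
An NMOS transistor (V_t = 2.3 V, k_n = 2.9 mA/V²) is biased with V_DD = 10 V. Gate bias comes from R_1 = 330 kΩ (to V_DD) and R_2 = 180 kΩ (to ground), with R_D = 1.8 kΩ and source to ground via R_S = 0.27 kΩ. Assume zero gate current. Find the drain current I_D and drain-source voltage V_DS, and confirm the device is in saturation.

I_D ≈ 1.2 mA, V_DS ≈ 7.5 V

V_G = V_DD·R_2/(R_1+R_2) = 10×180/510 = 3.53 V.
Assume saturation: I_D = (k_n/2)(V_GS − V_t)² with V_GS = V_G − I_D·R_S = 3.53 − 0.27·I_D.
Substituting gives 0.106·I_D² − 1.96·I_D + 2.19 = 0, with roots I_D = 1.19 or 17.4 mA.
The root I_D = 17.4 mA gives V_GS = -1.16 V ≤ V_t, so take I_D = 1.19 mA.
Then V_GS = 3.21 V and V_DS = V_DD − I_D(R_D+R_S) = 10 − 1.19×2.07 = 7.53 V.
Saturation requires V_DS ≥ V_GS − V_t = 0.907 V; 7.53 ≥ 0.907 ✓.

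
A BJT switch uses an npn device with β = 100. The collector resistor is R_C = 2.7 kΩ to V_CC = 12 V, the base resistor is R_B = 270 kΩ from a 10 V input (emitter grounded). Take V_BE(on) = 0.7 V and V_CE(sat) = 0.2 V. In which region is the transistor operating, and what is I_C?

Assume active. Base-emitter loop: I_B = (V_BB − V_BE)/R_B = (10 − 0.7)/270 = 0.0344 mA.
I_C = β·I_B = 100×0.0344 = 3.44 mA.
V_CE = V_CC − I_C·R_C = 12 − 3.44×2.7 = 2.7 V > V_CE(sat), so the active-region assumption holds.

active; I_C ≈ 3.4 mA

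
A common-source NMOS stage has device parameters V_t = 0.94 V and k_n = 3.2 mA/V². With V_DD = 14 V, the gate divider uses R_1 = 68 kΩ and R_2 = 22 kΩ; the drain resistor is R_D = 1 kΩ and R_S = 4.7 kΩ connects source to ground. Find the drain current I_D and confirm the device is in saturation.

V_G = V_DD·R_2/(R_1+R_2) = 14×22/90 = 3.42 V.
Assume saturation: I_D = (k_n/2)(V_GS − V_t)² with V_GS = V_G − I_D·R_S = 3.42 − 4.7·I_D.
Substituting gives 35.3·I_D² − 38.3·I_D + 9.86 = 0, with roots I_D = 0.419 or 0.665 mA.
The root I_D = 0.665 mA gives V_GS = 0.295 V ≤ V_t, so take I_D = 0.419 mA.
Then V_GS = 1.45 V and V_DS = V_DD − I_D(R_D+R_S) = 14 − 0.419×5.7 = 11.6 V.
Saturation requires V_DS ≥ V_GS − V_t = 0.512 V; 11.6 ≥ 0.512 ✓.

I_D ≈ 0.42 mA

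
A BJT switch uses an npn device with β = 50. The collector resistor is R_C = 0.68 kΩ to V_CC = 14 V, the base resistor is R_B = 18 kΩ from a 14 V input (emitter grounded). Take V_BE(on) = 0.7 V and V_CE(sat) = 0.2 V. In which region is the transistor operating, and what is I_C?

Assume active: I_B = (14 − 0.7)/18 = 0.739 mA, giving I_C = β·I_B = 36.9 mA.
But then V_CE = 14 − 36.9×0.68 = -11.1 V < V_CE(sat) = 0.2 V — impossible in the active region.
So the transistor is saturated. With V_CE = 0.2 V, I_C = (V_CC − 0.2)/R_C = 13.8/0.68 = 20.3 mA.
Check: β·I_B = 36.9 mA > I_C = 20.3 mA, confirming saturation.

saturation; I_C ≈ 20 mA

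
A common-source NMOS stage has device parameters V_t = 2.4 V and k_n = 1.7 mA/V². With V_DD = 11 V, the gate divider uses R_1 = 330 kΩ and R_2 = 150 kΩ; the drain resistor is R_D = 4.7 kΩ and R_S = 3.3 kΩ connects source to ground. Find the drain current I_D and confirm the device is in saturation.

I_D ≈ 0.18 mA

V_G = V_DD·R_2/(R_1+R_2) = 11×150/480 = 3.44 V.
Assume saturation: I_D = (k_n/2)(V_GS − V_t)² with V_GS = V_G − I_D·R_S = 3.44 − 3.3·I_D.
Substituting gives 9.26·I_D² − 6.82·I_D + 0.915 = 0, with roots I_D = 0.176 or 0.56 mA.
The root I_D = 0.56 mA gives V_GS = 1.59 V ≤ V_t, so take I_D = 0.176 mA.
Then V_GS = 2.86 V and V_DS = V_DD − I_D(R_D+R_S) = 11 − 0.176×8 = 9.59 V.
Saturation requires V_DS ≥ V_GS − V_t = 0.456 V; 9.59 ≥ 0.456 ✓.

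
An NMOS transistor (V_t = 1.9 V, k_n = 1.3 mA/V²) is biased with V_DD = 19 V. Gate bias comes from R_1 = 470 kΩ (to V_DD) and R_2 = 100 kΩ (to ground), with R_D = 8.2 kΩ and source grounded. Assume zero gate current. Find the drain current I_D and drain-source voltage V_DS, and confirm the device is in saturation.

V_G = V_DD·R_2/(R_1+R_2) = 19×100/570 = 3.33 V. With the source grounded, V_GS = V_G = 3.33 V.
Assume saturation: I_D = (k_n/2)(V_GS − V_t)² = (1.3/2)×(3.33 − 1.9)² = 0.65×1.43² = 1.34 mA.
V_DS = V_DD − I_D·R_D = 19 − 1.34×8.2 = 8.05 V.
Saturation requires V_DS ≥ V_GS − V_t = 1.43 V; 8.05 ≥ 1.43 ✓.

I_D ≈ 1.3 mA, V_DS ≈ 8 V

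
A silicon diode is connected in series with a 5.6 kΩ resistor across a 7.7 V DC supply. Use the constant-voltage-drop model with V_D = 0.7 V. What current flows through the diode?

I ≈ 1.2 mA

KVL around the loop: 7.7 = V_D + I·R = 0.7 + I × 5.6 kΩ.
So I = (7.7 − 0.7) / 5.6 kΩ = 7 / 5.6 = 1.25 mA.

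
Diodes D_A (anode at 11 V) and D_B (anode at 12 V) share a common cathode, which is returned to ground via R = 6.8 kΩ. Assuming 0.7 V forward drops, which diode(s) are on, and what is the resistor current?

Assume both conduct. Then node N would need to be at both 11−0.7 = 10.3 V and 12−0.7 = 11.3 V, which is impossible.
Assume only D_B conducts: V_N = 12 − 0.7 = 11.3 V, so I_R = 11.3/6.8 = 1.66 mA.
Check D_A: its anode-to-cathode voltage is 11 − 11.3 = -0.3 V < 0.7 V, so it is off. The assumption is consistent.

Only D_B conducts; I_R ≈ 1.7 mA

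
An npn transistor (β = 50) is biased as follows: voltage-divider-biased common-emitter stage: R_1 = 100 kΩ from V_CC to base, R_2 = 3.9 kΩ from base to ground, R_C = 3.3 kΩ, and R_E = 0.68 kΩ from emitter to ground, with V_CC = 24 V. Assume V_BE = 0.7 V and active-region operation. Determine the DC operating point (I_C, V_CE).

Thevenize the base divider: V_Th = V_CC·R_2/(R_1+R_2) = 24×3.9/104 = 0.901 V, R_Th = R_1‖R_2 = 3.75 kΩ.
Base-emitter loop: V_Th = I_B·R_Th + V_BE + (β+1)I_B·R_E, so I_B = (0.901 − 0.7) / (3.75 + 51×0.68) = 0.00523 mA.
I_C = β·I_B = 50×0.00523 = 0.261 mA, and I_E = (β+1)I_B = 0.267 mA.
V_CE = V_CC − I_C·R_C − I_E·R_E = 24 − 0.261×3.3 − 0.267×0.68 = 23 V.
V_CE = 23 V > 0.2 V confirms active-region operation.

I_C ≈ 0.26 mA, V_CE ≈ 23 V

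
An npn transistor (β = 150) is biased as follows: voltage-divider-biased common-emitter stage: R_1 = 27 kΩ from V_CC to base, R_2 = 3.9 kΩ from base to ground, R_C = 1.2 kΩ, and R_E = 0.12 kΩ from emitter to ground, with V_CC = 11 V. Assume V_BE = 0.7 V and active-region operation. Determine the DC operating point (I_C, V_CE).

Thevenize the base divider: V_Th = V_CC·R_2/(R_1+R_2) = 11×3.9/30.9 = 1.39 V, R_Th = R_1‖R_2 = 3.41 kΩ.
Base-emitter loop: V_Th = I_B·R_Th + V_BE + (β+1)I_B·R_E, so I_B = (1.39 − 0.7) / (3.41 + 151×0.12) = 0.032 mA.
I_C = β·I_B = 150×0.032 = 4.8 mA, and I_E = (β+1)I_B = 4.83 mA.
V_CE = V_CC − I_C·R_C − I_E·R_E = 11 − 4.8×1.2 − 4.83×0.12 = 4.67 V.
V_CE = 4.67 V > 0.2 V confirms active-region operation.

I_C ≈ 4.8 mA, V_CE ≈ 4.7 V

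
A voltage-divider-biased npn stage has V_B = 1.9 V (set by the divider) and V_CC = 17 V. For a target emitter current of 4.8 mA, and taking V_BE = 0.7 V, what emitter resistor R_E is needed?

R_E ≈ 0.25 kΩ

V_E = V_B − V_BE = 1.9 − 0.7 = 1.2 V.
R_E = V_E / I_E = 1.2 / 4.8 = 0.25 kΩ.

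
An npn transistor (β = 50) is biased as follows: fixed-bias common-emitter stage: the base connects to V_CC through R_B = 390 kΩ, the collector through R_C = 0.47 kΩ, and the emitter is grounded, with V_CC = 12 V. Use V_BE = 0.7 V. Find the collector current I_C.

I_C ≈ 1.4 mA

Base loop: V_CC = I_B·R_B + V_BE, so I_B = (12 − 0.7)/390 kΩ = 0.029 mA.
In the active region I_C = β·I_B = 50 × 0.029 = 1.45 mA.
Collector loop: V_CE = V_CC − I_C·R_C = 12 − 1.45×0.47 = 11.3 V.
Since V_CE = 11.3 V > V_CE(sat) ≈ 0.2 V, the transistor is in the active region as assumed.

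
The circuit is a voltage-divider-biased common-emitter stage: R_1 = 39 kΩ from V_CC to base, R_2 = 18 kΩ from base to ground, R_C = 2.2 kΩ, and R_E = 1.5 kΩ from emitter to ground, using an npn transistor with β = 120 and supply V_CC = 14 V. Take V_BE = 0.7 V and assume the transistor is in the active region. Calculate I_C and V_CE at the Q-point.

I_C ≈ 2.3 mA, V_CE ≈ 5.4 V

Thevenize the base divider: V_Th = V_CC·R_2/(R_1+R_2) = 14×18/57 = 4.42 V, R_Th = R_1‖R_2 = 12.3 kΩ.
Base-emitter loop: V_Th = I_B·R_Th + V_BE + (β+1)I_B·R_E, so I_B = (4.42 − 0.7) / (12.3 + 121×1.5) = 0.0192 mA.
I_C = β·I_B = 120×0.0192 = 2.3 mA, and I_E = (β+1)I_B = 2.32 mA.
V_CE = V_CC − I_C·R_C − I_E·R_E = 14 − 2.3×2.2 − 2.32×1.5 = 5.45 V.
V_CE = 5.45 V > 0.2 V confirms active-region operation.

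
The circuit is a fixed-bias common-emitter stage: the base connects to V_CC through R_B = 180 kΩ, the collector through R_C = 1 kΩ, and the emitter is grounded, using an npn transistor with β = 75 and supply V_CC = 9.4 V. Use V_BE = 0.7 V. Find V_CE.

V_CE ≈ 5.8 V

Base loop: V_CC = I_B·R_B + V_BE, so I_B = (9.4 − 0.7)/180 kΩ = 0.0483 mA.
In the active region I_C = β·I_B = 75 × 0.0483 = 3.63 mA.
Collector loop: V_CE = V_CC − I_C·R_C = 9.4 − 3.63×1 = 5.78 V.
Since V_CE = 5.78 V > V_CE(sat) ≈ 0.2 V, the transistor is in the active region as assumed.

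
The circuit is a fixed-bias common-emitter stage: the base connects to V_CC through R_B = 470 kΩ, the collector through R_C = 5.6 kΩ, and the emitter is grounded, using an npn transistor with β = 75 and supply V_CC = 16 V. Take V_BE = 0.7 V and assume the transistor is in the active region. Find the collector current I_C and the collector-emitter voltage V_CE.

Base loop: V_CC = I_B·R_B + V_BE, so I_B = (16 − 0.7)/470 kΩ = 0.0326 mA.
In the active region I_C = β·I_B = 75 × 0.0326 = 2.44 mA.
Collector loop: V_CE = V_CC − I_C·R_C = 16 − 2.44×5.6 = 2.33 V.
Since V_CE = 2.33 V > V_CE(sat) ≈ 0.2 V, the transistor is in the active region as assumed.

I_C ≈ 2.4 mA, V_CE ≈ 2.3 V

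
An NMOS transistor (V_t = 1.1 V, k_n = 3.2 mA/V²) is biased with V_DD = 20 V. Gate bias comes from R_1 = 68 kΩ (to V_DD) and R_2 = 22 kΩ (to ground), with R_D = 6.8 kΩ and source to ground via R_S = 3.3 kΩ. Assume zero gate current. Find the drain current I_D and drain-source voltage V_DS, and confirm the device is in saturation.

I_D ≈ 0.92 mA, V_DS ≈ 11 V

V_G = V_DD·R_2/(R_1+R_2) = 20×22/90 = 4.89 V.
Assume saturation: I_D = (k_n/2)(V_GS − V_t)² with V_GS = V_G − I_D·R_S = 4.89 − 3.3·I_D.
Substituting gives 17.4·I_D² − 41·I_D + 23 = 0, with roots I_D = 0.919 or 1.44 mA.
The root I_D = 1.44 mA gives V_GS = 0.153 V ≤ V_t, so take I_D = 0.919 mA.
Then V_GS = 1.86 V and V_DS = V_DD − I_D(R_D+R_S) = 20 − 0.919×10.1 = 10.7 V.
Saturation requires V_DS ≥ V_GS − V_t = 0.758 V; 10.7 ≥ 0.758 ✓.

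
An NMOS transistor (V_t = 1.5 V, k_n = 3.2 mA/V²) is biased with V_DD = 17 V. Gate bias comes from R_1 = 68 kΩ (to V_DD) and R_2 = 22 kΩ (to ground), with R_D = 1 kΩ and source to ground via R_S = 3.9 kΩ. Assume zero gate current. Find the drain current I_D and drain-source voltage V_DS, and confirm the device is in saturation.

I_D ≈ 0.53 mA, V_DS ≈ 14 V

V_G = V_DD·R_2/(R_1+R_2) = 17×22/90 = 4.16 V.
Assume saturation: I_D = (k_n/2)(V_GS − V_t)² with V_GS = V_G − I_D·R_S = 4.16 − 3.9·I_D.
Substituting gives 24.3·I_D² − 34.1·I_D + 11.3 = 0, with roots I_D = 0.533 or 0.87 mA.
The root I_D = 0.87 mA gives V_GS = 0.763 V ≤ V_t, so take I_D = 0.533 mA.
Then V_GS = 2.08 V and V_DS = V_DD − I_D(R_D+R_S) = 17 − 0.533×4.9 = 14.4 V.
Saturation requires V_DS ≥ V_GS − V_t = 0.577 V; 14.4 ≥ 0.577 ✓.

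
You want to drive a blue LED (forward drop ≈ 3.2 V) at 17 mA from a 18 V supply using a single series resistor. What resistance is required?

R ≈ 0.87 kΩ

The resistor drops V_S − V_D = 18 − 3.2 = 14.8 V at 17 mA.
R = 14.8 V / 17 mA = 0.871 kΩ.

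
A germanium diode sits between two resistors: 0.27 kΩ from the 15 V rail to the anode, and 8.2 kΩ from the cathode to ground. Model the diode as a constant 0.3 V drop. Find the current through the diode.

The two resistors are in series with the diode, so KVL gives 15 = I·0.27 + 0.3 + I·8.2.
I = (15 − 0.3) / (0.27 + 8.2) kΩ = 14.7 / 8.47 = 1.74 mA.

I ≈ 1.7 mA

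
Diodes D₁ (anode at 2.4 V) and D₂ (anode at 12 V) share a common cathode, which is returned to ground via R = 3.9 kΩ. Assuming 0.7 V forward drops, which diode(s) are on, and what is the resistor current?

Assume both conduct. Then node N would need to be at both 2.4−0.7 = 1.7 V and 12−0.7 = 11.3 V, which is impossible.
Assume only D₂ conducts: V_N = 12 − 0.7 = 11.3 V, so I_R = 11.3/3.9 = 2.9 mA.
Check D₁: its anode-to-cathode voltage is 2.4 − 11.3 = -8.9 V < 0.7 V, so it is off. The assumption is consistent.

Only D₂ conducts; I_R ≈ 2.9 mA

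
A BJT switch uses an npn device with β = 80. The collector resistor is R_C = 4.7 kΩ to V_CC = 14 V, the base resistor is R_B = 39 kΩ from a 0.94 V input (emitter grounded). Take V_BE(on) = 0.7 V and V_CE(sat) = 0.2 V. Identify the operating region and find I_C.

Assume active. Base-emitter loop: I_B = (V_BB − V_BE)/R_B = (0.94 − 0.7)/39 = 0.00615 mA.
I_C = β·I_B = 80×0.00615 = 0.492 mA.
V_CE = V_CC − I_C·R_C = 14 − 0.492×4.7 = 11.7 V > V_CE(sat), so the active-region assumption holds.

active; I_C ≈ 0.49 mA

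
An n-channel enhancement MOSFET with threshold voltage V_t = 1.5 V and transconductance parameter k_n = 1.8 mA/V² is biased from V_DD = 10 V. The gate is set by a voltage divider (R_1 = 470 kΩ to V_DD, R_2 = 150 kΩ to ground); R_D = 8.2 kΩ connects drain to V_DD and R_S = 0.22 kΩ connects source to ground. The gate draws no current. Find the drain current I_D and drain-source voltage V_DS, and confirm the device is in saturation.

V_G = V_DD·R_2/(R_1+R_2) = 10×150/620 = 2.42 V.
Assume saturation: I_D = (k_n/2)(V_GS − V_t)² with V_GS = V_G − I_D·R_S = 2.42 − 0.22·I_D.
Substituting gives 0.0436·I_D² − 1.36·I_D + 0.761 = 0, with roots I_D = 0.568 or 30.7 mA.
The root I_D = 30.7 mA gives V_GS = -4.34 V ≤ V_t, so take I_D = 0.568 mA.
Then V_GS = 2.29 V and V_DS = V_DD − I_D(R_D+R_S) = 10 − 0.568×8.42 = 5.22 V.
Saturation requires V_DS ≥ V_GS − V_t = 0.794 V; 5.22 ≥ 0.794 ✓.

I_D ≈ 0.57 mA, V_DS ≈ 5.2 V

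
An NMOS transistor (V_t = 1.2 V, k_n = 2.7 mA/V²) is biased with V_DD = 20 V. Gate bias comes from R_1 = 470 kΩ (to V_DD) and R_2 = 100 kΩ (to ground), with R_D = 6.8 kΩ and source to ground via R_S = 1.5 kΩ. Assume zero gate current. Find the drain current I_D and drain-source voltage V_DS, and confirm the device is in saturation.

I_D ≈ 0.97 mA, V_DS ≈ 12 V

V_G = V_DD·R_2/(R_1+R_2) = 20×100/570 = 3.51 V.
Assume saturation: I_D = (k_n/2)(V_GS − V_t)² with V_GS = V_G − I_D·R_S = 3.51 − 1.5·I_D.
Substituting gives 3.04·I_D² − 10.4·I_D + 7.2 = 0, with roots I_D = 0.973 or 2.43 mA.
The root I_D = 2.43 mA gives V_GS = -0.143 V ≤ V_t, so take I_D = 0.973 mA.
Then V_GS = 2.05 V and V_DS = V_DD − I_D(R_D+R_S) = 20 − 0.973×8.3 = 11.9 V.
Saturation requires V_DS ≥ V_GS − V_t = 0.849 V; 11.9 ≥ 0.849 ✓.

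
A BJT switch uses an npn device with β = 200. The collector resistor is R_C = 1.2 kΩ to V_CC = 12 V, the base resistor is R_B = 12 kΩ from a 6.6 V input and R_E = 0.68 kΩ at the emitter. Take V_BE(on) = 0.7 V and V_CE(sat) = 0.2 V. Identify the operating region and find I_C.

Assume active: I_B = (6.6 − 0.7)/(12 + 201×0.68) = 0.0397 mA, I_C = β·I_B = 7.94 mA.
Then V_CE = 12 − 7.94×1.2 − 7.98×0.68 = -2.95 V < 0.2 V — the active assumption fails.
Re-solve with V_CE = 0.2 V. KCL at the emitter: V_E/R_E = (V_BB−0.7−V_E)/R_B + (V_CC−0.2−V_E)/R_C, giving V_E = 4.33 V.
I_C = (V_CC − 0.2 − V_E)/R_C = (11.8 − 4.33)/1.2 = 6.23 mA.
Check: I_B = (5.9 − 4.33)/12 = 0.131 mA, and β·I_B = 26.2 mA > I_C, confirming saturation.

saturation; I_C ≈ 6.2 mA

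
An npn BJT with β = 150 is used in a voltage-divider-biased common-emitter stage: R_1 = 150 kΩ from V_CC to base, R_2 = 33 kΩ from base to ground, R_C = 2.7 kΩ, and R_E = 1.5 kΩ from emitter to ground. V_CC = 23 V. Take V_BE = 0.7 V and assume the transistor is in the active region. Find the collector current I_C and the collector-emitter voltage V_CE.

I_C ≈ 2 mA, V_CE ≈ 14 V

Thevenize the base divider: V_Th = V_CC·R_2/(R_1+R_2) = 23×33/183 = 4.15 V, R_Th = R_1‖R_2 = 27 kΩ.
Base-emitter loop: V_Th = I_B·R_Th + V_BE + (β+1)I_B·R_E, so I_B = (4.15 − 0.7) / (27 + 151×1.5) = 0.0136 mA.
I_C = β·I_B = 150×0.0136 = 2.04 mA, and I_E = (β+1)I_B = 2.05 mA.
V_CE = V_CC − I_C·R_C − I_E·R_E = 23 − 2.04×2.7 − 2.05×1.5 = 14.4 V.
V_CE = 14.4 V > 0.2 V confirms active-region operation.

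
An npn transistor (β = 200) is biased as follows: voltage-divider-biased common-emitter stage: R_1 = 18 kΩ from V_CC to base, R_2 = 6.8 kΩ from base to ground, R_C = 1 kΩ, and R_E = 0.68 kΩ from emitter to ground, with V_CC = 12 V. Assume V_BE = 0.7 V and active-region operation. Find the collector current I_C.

I_C ≈ 3.7 mA

Thevenize the base divider: V_Th = V_CC·R_2/(R_1+R_2) = 12×6.8/24.8 = 3.29 V, R_Th = R_1‖R_2 = 4.94 kΩ.
Base-emitter loop: V_Th = I_B·R_Th + V_BE + (β+1)I_B·R_E, so I_B = (3.29 − 0.7) / (4.94 + 201×0.68) = 0.0183 mA.
I_C = β·I_B = 200×0.0183 = 3.66 mA, and I_E = (β+1)I_B = 3.68 mA.
V_CE = V_CC − I_C·R_C − I_E·R_E = 12 − 3.66×1 − 3.68×0.68 = 5.84 V.
V_CE = 5.84 V > 0.2 V confirms active-region operation.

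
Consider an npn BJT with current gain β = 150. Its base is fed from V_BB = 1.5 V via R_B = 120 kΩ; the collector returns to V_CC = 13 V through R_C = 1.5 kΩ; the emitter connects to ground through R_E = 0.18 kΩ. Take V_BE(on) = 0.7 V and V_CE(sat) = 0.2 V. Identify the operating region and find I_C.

Assume active. Base-emitter loop: I_B = (V_BB − V_BE)/(R_B + (β+1)R_E) = (1.5 − 0.7)/(120 + 151×0.18) = 0.00544 mA.
I_C = β·I_B = 150×0.00544 = 0.815 mA.
V_CE = V_CC − I_C·R_C − I_E·R_E = 13 − 0.815×1.5 − 0.821×0.18 = 11.6 V > V_CE(sat), so the active-region assumption holds.

active; I_C ≈ 0.82 mA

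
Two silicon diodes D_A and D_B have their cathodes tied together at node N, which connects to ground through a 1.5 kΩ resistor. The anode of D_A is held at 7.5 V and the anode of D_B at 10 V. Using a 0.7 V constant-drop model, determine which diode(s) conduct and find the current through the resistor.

Only D_B conducts; I_R ≈ 6.2 mA

Assume both conduct. Then node N would need to be at both 7.5−0.7 = 6.8 V and 10−0.7 = 9.3 V, which is impossible.
Assume only D_B conducts: V_N = 10 − 0.7 = 9.3 V, so I_R = 9.3/1.5 = 6.2 mA.
Check D_A: its anode-to-cathode voltage is 7.5 − 9.3 = -1.8 V < 0.7 V, so it is off. The assumption is consistent.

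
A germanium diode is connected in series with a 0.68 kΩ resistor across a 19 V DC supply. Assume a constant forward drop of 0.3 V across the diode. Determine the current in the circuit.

I ≈ 27 mA

KVL around the loop: 19 = V_D + I·R = 0.3 + I × 0.68 kΩ.
So I = (19 − 0.3) / 0.68 kΩ = 18.7 / 0.68 = 27.5 mA.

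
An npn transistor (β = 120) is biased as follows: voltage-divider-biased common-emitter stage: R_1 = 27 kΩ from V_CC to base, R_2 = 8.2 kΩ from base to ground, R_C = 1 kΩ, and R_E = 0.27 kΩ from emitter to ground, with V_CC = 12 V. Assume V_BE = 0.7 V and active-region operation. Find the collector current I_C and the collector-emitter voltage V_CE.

I_C ≈ 6.5 mA, V_CE ≈ 3.8 V

Thevenize the base divider: V_Th = V_CC·R_2/(R_1+R_2) = 12×8.2/35.2 = 2.8 V, R_Th = R_1‖R_2 = 6.29 kΩ.
Base-emitter loop: V_Th = I_B·R_Th + V_BE + (β+1)I_B·R_E, so I_B = (2.8 − 0.7) / (6.29 + 121×0.27) = 0.0538 mA.
I_C = β·I_B = 120×0.0538 = 6.45 mA, and I_E = (β+1)I_B = 6.51 mA.
V_CE = V_CC − I_C·R_C − I_E·R_E = 12 − 6.45×1 − 6.51×0.27 = 3.79 V.
V_CE = 3.79 V > 0.2 V confirms active-region operation.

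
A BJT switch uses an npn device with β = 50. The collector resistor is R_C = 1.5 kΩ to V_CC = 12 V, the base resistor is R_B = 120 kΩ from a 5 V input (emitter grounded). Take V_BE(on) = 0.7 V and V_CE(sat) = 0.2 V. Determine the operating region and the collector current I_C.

active; I_C ≈ 1.8 mA

Assume active. Base-emitter loop: I_B = (V_BB − V_BE)/R_B = (5 − 0.7)/120 = 0.0358 mA.
I_C = β·I_B = 50×0.0358 = 1.79 mA.
V_CE = V_CC − I_C·R_C = 12 − 1.79×1.5 = 9.31 V > V_CE(sat), so the active-region assumption holds.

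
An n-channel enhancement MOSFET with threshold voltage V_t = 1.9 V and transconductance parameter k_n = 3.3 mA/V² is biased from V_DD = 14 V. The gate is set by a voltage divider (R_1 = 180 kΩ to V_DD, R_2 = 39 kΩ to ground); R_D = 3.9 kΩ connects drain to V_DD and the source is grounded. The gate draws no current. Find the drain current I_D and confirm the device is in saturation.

V_G = V_DD·R_2/(R_1+R_2) = 14×39/219 = 2.49 V. With the source grounded, V_GS = V_G = 2.49 V.
Assume saturation: I_D = (k_n/2)(V_GS − V_t)² = (3.3/2)×(2.49 − 1.9)² = 1.65×0.593² = 0.581 mA.
V_DS = V_DD − I_D·R_D = 14 − 0.581×3.9 = 11.7 V.
Saturation requires V_DS ≥ V_GS − V_t = 0.593 V; 11.7 ≥ 0.593 ✓.

I_D ≈ 0.58 mA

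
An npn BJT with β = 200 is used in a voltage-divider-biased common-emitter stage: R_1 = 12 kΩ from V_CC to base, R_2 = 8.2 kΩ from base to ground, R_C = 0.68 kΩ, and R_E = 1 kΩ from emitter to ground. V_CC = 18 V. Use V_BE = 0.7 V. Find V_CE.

V_CE ≈ 7.2 V

Thevenize the base divider: V_Th = V_CC·R_2/(R_1+R_2) = 18×8.2/20.2 = 7.31 V, R_Th = R_1‖R_2 = 4.87 kΩ.
Base-emitter loop: V_Th = I_B·R_Th + V_BE + (β+1)I_B·R_E, so I_B = (7.31 − 0.7) / (4.87 + 201×1) = 0.0321 mA.
I_C = β·I_B = 200×0.0321 = 6.42 mA, and I_E = (β+1)I_B = 6.45 mA.
V_CE = V_CC − I_C·R_C − I_E·R_E = 18 − 6.42×0.68 − 6.45×1 = 7.18 V.
V_CE = 7.18 V > 0.2 V confirms active-region operation.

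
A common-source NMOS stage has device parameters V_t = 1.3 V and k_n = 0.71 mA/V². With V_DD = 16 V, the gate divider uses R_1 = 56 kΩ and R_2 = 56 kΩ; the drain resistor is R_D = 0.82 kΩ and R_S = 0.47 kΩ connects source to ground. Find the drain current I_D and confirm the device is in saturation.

V_G = V_DD·R_2/(R_1+R_2) = 16×56/112 = 8 V.
Assume saturation: I_D = (k_n/2)(V_GS − V_t)² with V_GS = V_G − I_D·R_S = 8 − 0.47·I_D.
Substituting gives 0.0784·I_D² − 3.24·I_D + 15.9 = 0, with roots I_D = 5.72 or 35.5 mA.
The root I_D = 35.5 mA gives V_GS = -8.71 V ≤ V_t, so take I_D = 5.72 mA.
Then V_GS = 5.31 V and V_DS = V_DD − I_D(R_D+R_S) = 16 − 5.72×1.29 = 8.63 V.
Saturation requires V_DS ≥ V_GS − V_t = 4.01 V; 8.63 ≥ 4.01 ✓.

I_D ≈ 5.7 mA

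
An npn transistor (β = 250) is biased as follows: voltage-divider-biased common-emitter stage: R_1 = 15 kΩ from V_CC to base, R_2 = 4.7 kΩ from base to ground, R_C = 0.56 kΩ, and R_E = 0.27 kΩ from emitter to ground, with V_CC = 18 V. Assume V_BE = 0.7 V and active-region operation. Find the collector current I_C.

Thevenize the base divider: V_Th = V_CC·R_2/(R_1+R_2) = 18×4.7/19.7 = 4.29 V, R_Th = R_1‖R_2 = 3.58 kΩ.
Base-emitter loop: V_Th = I_B·R_Th + V_BE + (β+1)I_B·R_E, so I_B = (4.29 − 0.7) / (3.58 + 251×0.27) = 0.0504 mA.
I_C = β·I_B = 250×0.0504 = 12.6 mA, and I_E = (β+1)I_B = 12.6 mA.
V_CE = V_CC − I_C·R_C − I_E·R_E = 18 − 12.6×0.56 − 12.6×0.27 = 7.53 V.
V_CE = 7.53 V > 0.2 V confirms active-region operation.

I_C ≈ 13 mA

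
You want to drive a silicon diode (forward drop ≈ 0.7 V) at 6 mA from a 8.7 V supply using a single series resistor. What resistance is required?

The resistor drops V_S − V_D = 8.7 − 0.7 = 8 V at 6 mA.
R = 8 V / 6 mA = 1.33 kΩ.

R ≈ 1.3 kΩ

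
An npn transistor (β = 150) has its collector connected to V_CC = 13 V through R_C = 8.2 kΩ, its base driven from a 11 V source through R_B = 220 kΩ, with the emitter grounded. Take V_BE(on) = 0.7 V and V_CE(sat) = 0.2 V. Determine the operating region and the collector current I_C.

Assume active: I_B = (11 − 0.7)/220 = 0.0468 mA, giving I_C = β·I_B = 7.02 mA.
But then V_CE = 13 − 7.02×8.2 = -44.6 V < V_CE(sat) = 0.2 V — impossible in the active region.
So the transistor is saturated. With V_CE = 0.2 V, I_C = (V_CC − 0.2)/R_C = 12.8/8.2 = 1.56 mA.
Check: β·I_B = 7.02 mA > I_C = 1.56 mA, confirming saturation.

saturation; I_C ≈ 1.6 mA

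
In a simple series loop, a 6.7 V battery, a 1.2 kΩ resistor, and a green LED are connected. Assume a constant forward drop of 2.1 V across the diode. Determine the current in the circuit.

KVL around the loop: 6.7 = V_D + I·R = 2.1 + I × 1.2 kΩ.
So I = (6.7 − 2.1) / 1.2 kΩ = 4.6 / 1.2 = 3.83 mA.

I ≈ 3.8 mA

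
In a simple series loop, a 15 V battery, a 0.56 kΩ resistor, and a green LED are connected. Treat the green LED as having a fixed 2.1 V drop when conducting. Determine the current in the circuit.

I ≈ 23 mA

KVL around the loop: 15 = V_D + I·R = 2.1 + I × 0.56 kΩ.
So I = (15 − 2.1) / 0.56 kΩ = 12.9 / 0.56 = 23 mA.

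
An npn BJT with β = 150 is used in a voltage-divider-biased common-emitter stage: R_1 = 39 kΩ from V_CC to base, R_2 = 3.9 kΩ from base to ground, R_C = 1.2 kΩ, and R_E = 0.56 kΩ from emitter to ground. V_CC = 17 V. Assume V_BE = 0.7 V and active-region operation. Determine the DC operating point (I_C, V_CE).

Thevenize the base divider: V_Th = V_CC·R_2/(R_1+R_2) = 17×3.9/42.9 = 1.55 V, R_Th = R_1‖R_2 = 3.55 kΩ.
Base-emitter loop: V_Th = I_B·R_Th + V_BE + (β+1)I_B·R_E, so I_B = (1.55 − 0.7) / (3.55 + 151×0.56) = 0.0096 mA.
I_C = β·I_B = 150×0.0096 = 1.44 mA, and I_E = (β+1)I_B = 1.45 mA.
V_CE = V_CC − I_C·R_C − I_E·R_E = 17 − 1.44×1.2 − 1.45×0.56 = 14.5 V.
V_CE = 14.5 V > 0.2 V confirms active-region operation.

I_C ≈ 1.4 mA, V_CE ≈ 14 V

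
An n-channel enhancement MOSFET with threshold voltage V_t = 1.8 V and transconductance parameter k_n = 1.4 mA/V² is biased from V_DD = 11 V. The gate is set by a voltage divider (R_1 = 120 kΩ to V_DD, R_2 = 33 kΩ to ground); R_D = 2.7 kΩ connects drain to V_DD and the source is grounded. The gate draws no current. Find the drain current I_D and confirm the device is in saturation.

I_D ≈ 0.23 mA

V_G = V_DD·R_2/(R_1+R_2) = 11×33/153 = 2.37 V. With the source grounded, V_GS = V_G = 2.37 V.
Assume saturation: I_D = (k_n/2)(V_GS − V_t)² = (1.4/2)×(2.37 − 1.8)² = 0.7×0.573² = 0.229 mA.
V_DS = V_DD − I_D·R_D = 11 − 0.229×2.7 = 10.4 V.
Saturation requires V_DS ≥ V_GS − V_t = 0.573 V; 10.4 ≥ 0.573 ✓.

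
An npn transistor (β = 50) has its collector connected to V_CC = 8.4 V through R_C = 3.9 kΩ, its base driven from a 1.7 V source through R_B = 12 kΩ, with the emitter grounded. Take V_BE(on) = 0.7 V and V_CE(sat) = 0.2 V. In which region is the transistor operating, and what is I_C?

saturation; I_C ≈ 2.1 mA

Assume active: I_B = (1.7 − 0.7)/12 = 0.0833 mA, giving I_C = β·I_B = 4.17 mA.
But then V_CE = 8.4 − 4.17×3.9 = -7.85 V < V_CE(sat) = 0.2 V — impossible in the active region.
So the transistor is saturated. With V_CE = 0.2 V, I_C = (V_CC − 0.2)/R_C = 8.2/3.9 = 2.1 mA.
Check: β·I_B = 4.17 mA > I_C = 2.1 mA, confirming saturation.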